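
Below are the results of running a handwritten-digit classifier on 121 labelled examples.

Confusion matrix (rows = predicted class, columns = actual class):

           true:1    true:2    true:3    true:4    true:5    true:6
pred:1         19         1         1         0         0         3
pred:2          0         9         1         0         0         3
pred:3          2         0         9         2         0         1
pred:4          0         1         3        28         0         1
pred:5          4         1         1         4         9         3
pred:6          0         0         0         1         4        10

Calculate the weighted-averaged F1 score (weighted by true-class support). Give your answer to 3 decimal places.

Per-class F1 score (2·TP/(2·TP+FP+FN)):
  1: TP=19, FP=1+1+0+0+3=5, FN=0+2+0+4+0=6 → 38/49 = 0.7755
  2: TP=9, FP=0+1+0+0+3=4, FN=1+0+1+1+0=3 → 18/25 = 0.7200
  3: TP=9, FP=2+0+2+0+1=5, FN=1+1+3+1+0=6 → 18/29 = 0.6207
  4: TP=28, FP=0+1+3+0+1=5, FN=0+0+2+4+1=7 → 56/68 = 0.8235
  5: TP=9, FP=4+1+1+4+3=13, FN=0+0+0+0+4=4 → 18/35 = 0.5143
  6: TP=10, FP=0+0+0+1+4=5, FN=3+3+1+1+3=11 → 20/36 = 0.5556
Weighted-F1 score = Σ (supportᵢ/N)·F1 scoreᵢ with N=121: (25/121)·0.7755 + (12/121)·0.7200 + (15/121)·0.6207 + (35/121)·0.8235 + (13/121)·0.5143 + (21/121)·0.5556 = 0.698

0.698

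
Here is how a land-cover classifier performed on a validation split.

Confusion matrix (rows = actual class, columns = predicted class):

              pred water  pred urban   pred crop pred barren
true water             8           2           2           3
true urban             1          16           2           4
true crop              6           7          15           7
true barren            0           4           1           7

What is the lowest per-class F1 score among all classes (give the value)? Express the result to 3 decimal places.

0.424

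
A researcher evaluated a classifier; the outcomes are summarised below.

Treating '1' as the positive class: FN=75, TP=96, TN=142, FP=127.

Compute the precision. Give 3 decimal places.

0.430

Precision = TP/(TP+FP) = 96/(96+127) = 96/223 = 0.430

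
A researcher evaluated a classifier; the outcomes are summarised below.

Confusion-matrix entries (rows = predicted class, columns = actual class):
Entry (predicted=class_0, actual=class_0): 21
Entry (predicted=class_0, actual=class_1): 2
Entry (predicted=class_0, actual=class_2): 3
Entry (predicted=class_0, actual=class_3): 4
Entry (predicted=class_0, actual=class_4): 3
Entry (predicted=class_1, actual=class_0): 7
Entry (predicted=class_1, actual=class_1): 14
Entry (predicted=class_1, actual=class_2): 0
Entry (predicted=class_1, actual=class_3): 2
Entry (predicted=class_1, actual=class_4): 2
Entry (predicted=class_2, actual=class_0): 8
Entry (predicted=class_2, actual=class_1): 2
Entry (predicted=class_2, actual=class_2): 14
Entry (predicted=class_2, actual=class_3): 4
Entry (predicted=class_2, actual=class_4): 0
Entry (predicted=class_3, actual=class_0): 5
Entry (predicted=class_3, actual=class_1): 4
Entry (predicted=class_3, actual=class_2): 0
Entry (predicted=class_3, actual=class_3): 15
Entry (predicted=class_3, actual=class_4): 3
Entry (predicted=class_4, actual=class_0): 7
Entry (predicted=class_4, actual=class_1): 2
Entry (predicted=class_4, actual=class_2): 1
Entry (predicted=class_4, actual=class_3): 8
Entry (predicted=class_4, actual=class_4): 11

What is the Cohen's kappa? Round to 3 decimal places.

Observed agreement pₒ = trace/N = 75/142 = 0.5282
Expected agreement pₑ = Σ (rowᵢ·colᵢ)/N² = (48·33 + 24·25 + 18·28 + 33·27 + 19·29)/142² = 0.2048
κ = (pₒ − pₑ)/(1 − pₑ) = (0.5282 − 0.2048)/(1 − 0.2048) = 0.407

0.407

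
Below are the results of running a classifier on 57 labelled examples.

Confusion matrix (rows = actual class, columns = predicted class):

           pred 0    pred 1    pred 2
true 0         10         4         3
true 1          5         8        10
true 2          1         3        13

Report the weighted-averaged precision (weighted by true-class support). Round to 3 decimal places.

0.551

Per-class precision (TP/(TP+FP)):
  0: TP=10, FP=5+1=6 → 10/16 = 0.6250
  1: TP=8, FP=4+3=7 → 8/15 = 0.5333
  2: TP=13, FP=3+10=13 → 13/26 = 0.5000
Weighted-precision = Σ (supportᵢ/N)·precisionᵢ with N=57: (17/57)·0.6250 + (23/57)·0.5333 + (17/57)·0.5000 = 0.551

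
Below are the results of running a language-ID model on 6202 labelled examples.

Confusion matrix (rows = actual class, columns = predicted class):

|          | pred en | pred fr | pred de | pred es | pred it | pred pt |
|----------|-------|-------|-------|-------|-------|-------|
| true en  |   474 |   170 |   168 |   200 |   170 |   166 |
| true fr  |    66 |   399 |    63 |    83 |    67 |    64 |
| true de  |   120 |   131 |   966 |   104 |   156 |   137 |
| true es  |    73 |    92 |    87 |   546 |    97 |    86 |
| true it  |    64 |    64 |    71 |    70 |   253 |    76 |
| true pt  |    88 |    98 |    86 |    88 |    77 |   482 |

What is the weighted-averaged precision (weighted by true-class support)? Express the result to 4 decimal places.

Per-class precision (TP/(TP+FP)):
  en: TP=474, FP=66+120+73+64+88=411 → 474/885 = 0.53559
  fr: TP=399, FP=170+131+92+64+98=555 → 399/954 = 0.41824
  de: TP=966, FP=168+63+87+71+86=475 → 966/1441 = 0.67037
  es: TP=546, FP=200+83+104+70+88=545 → 546/1091 = 0.50046
  it: TP=253, FP=170+67+156+97+77=567 → 253/820 = 0.30854
  pt: TP=482, FP=166+64+137+86+76=529 → 482/1011 = 0.47676
Weighted-precision = Σ (supportᵢ/N)·precisionᵢ with N=6202: (1348/6202)·0.53559 + (742/6202)·0.41824 + (1614/6202)·0.67037 + (981/6202)·0.50046 + (598/6202)·0.30854 + (919/6202)·0.47676 = 0.5205

0.5205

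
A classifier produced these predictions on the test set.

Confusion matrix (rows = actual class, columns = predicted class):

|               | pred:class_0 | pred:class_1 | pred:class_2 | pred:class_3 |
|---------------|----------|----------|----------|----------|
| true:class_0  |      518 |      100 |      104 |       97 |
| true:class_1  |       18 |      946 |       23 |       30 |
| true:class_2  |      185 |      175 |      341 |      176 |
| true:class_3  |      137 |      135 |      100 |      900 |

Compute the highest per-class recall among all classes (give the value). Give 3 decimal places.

0.930

Per-class recall (TP/(TP+FN)):
  class_0: TP=518, FN=100+104+97=301 → 518/819 = 0.6325
  class_1: TP=946, FN=18+23+30=71 → 946/1017 = 0.9302
  class_2: TP=341, FN=185+175+176=536 → 341/877 = 0.3888
  class_3: TP=900, FN=137+135+100=372 → 900/1272 = 0.7075
Highest is class 'class_1' with recall = 0.930.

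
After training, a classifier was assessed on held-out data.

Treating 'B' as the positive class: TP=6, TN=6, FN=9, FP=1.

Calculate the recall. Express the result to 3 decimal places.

Recall = TP/(TP+FN) = 6/(6+9) = 6/15 = 0.400

0.400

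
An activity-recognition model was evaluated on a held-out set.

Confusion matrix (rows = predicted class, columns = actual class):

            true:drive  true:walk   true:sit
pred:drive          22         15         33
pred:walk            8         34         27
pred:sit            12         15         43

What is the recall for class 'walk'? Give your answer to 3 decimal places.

0.531

One-vs-rest for 'walk': TP = diagonal; FP = other classes predicted 'walk'; FN = 'walk' predicted as other.
recall = TP/(TP+FN).
walk: TP=34, FN=15+15=30 → 34/64 = 0.5313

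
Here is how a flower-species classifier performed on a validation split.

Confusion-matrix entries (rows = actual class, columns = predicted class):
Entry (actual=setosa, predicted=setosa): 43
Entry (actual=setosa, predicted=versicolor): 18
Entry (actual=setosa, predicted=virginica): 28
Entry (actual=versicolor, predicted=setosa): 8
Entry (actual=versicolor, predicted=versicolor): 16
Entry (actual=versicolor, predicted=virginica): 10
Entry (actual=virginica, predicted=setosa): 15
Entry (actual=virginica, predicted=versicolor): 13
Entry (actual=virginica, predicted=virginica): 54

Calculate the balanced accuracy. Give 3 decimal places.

Balanced accuracy = mean of per-class recall.
  setosa: recall = 43/89 = 0.4831
  versicolor: recall = 16/34 = 0.4706
  virginica: recall = 54/82 = 0.6585
Mean = (0.4831 + 0.4706 + 0.6585) / 3 = 0.537

0.537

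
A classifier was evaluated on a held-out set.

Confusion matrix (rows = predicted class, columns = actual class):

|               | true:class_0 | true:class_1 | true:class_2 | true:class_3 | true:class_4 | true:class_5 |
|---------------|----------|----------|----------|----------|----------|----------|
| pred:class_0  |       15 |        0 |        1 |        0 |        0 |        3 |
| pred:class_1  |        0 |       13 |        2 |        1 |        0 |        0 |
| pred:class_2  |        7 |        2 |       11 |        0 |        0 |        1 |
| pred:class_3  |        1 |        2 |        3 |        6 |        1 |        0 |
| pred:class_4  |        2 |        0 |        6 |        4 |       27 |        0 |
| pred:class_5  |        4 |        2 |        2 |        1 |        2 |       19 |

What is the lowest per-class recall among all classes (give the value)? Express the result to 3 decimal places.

0.440

Per-class recall (TP/(TP+FN)):
  class_0: TP=15, FN=0+7+1+2+4=14 → 15/29 = 0.5172
  class_1: TP=13, FN=0+2+2+0+2=6 → 13/19 = 0.6842
  class_2: TP=11, FN=1+2+3+6+2=14 → 11/25 = 0.4400
  class_3: TP=6, FN=0+1+0+4+1=6 → 6/12 = 0.5000
  class_4: TP=27, FN=0+0+0+1+2=3 → 27/30 = 0.9000
  class_5: TP=19, FN=3+0+1+0+0=4 → 19/23 = 0.8261
Lowest is class 'class_2' with recall = 0.440.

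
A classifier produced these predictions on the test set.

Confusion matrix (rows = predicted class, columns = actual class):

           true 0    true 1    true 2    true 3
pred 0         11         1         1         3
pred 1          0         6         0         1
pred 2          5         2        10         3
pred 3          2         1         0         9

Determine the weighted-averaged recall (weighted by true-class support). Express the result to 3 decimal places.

Per-class recall (TP/(TP+FN)):
  0: TP=11, FN=0+5+2=7 → 11/18 = 0.6111
  1: TP=6, FN=1+2+1=4 → 6/10 = 0.6000
  2: TP=10, FN=1+0+0=1 → 10/11 = 0.9091
  3: TP=9, FN=3+1+3=7 → 9/16 = 0.5625
Weighted-recall = Σ (supportᵢ/N)·recallᵢ with N=55: (18/55)·0.6111 + (10/55)·0.6000 + (11/55)·0.9091 + (16/55)·0.5625 = 0.655

0.655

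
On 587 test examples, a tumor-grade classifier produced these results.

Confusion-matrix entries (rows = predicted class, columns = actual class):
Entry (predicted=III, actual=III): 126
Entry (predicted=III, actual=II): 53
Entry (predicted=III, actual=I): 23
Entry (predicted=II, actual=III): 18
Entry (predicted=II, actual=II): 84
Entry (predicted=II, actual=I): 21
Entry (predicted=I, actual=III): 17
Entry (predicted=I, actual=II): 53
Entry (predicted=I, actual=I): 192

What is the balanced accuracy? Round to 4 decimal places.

Balanced accuracy = mean of per-class recall.
  III: recall = 126/161 = 0.78261
  II: recall = 84/190 = 0.44211
  I: recall = 192/236 = 0.81356
Mean = (0.78261 + 0.44211 + 0.81356) / 3 = 0.6794

0.6794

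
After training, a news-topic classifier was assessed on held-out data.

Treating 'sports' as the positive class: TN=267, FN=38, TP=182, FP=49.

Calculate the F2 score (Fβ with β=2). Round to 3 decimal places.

0.819

Fβ = (1+β²)·TP / ((1+β²)·TP + β²·FN + FP), with β²=4
= 5·182 / (5·182 + 4·38 + 49) = 0.819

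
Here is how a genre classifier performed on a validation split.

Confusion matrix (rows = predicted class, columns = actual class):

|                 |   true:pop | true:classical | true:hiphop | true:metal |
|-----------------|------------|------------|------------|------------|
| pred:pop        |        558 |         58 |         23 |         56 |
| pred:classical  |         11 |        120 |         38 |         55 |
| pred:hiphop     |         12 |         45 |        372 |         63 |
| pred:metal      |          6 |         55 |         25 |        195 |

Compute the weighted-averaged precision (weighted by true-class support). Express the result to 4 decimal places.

0.7226

Per-class precision (TP/(TP+FP)):
  pop: TP=558, FP=58+23+56=137 → 558/695 = 0.80288
  classical: TP=120, FP=11+38+55=104 → 120/224 = 0.53571
  hiphop: TP=372, FP=12+45+63=120 → 372/492 = 0.75610
  metal: TP=195, FP=6+55+25=86 → 195/281 = 0.69395
Weighted-precision = Σ (supportᵢ/N)·precisionᵢ with N=1692: (587/1692)·0.80288 + (278/1692)·0.53571 + (458/1692)·0.75610 + (369/1692)·0.69395 = 0.7226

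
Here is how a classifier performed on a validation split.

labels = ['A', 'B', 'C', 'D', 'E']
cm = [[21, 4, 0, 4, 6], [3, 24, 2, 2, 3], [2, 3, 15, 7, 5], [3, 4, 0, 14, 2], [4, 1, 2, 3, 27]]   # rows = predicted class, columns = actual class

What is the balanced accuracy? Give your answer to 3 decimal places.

Balanced accuracy = mean of per-class recall.
  A: recall = 21/33 = 0.6364
  B: recall = 24/36 = 0.6667
  C: recall = 15/19 = 0.7895
  D: recall = 14/30 = 0.4667
  E: recall = 27/43 = 0.6279
Mean = (0.6364 + 0.6667 + 0.7895 + 0.4667 + 0.6279) / 5 = 0.637

0.637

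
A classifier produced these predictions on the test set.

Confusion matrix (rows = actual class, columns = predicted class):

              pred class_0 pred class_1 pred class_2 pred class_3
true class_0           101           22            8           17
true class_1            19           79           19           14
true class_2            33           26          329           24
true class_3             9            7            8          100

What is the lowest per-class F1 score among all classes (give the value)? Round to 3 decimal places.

0.596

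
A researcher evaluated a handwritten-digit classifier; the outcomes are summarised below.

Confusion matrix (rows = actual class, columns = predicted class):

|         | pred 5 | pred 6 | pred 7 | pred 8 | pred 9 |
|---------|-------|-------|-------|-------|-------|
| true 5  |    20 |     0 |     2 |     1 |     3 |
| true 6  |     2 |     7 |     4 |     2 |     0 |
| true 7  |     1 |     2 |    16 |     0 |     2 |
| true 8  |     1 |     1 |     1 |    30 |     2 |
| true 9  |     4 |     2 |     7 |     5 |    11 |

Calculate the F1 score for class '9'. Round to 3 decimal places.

F1 score = 2·TP/(2·TP+FP+FN).
9: TP=11, FP=3+0+2+2=7, FN=4+2+7+5=18 → 22/47 = 0.4681

0.468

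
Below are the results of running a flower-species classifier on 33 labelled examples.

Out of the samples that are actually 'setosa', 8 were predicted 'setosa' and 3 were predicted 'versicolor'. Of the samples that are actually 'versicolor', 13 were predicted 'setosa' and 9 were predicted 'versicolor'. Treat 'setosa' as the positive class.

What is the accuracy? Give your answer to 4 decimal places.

0.5152

Accuracy = (TP+TN)/N = (8+9)/33 = 0.5152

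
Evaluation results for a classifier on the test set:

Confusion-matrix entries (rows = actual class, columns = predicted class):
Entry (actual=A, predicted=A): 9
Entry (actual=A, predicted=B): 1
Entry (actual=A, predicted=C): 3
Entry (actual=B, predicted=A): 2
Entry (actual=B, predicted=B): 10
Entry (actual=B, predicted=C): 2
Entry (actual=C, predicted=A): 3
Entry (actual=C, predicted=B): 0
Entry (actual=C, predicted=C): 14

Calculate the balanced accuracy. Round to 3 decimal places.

0.743

Balanced accuracy = mean of per-class recall.
  A: recall = 9/13 = 0.6923
  B: recall = 10/14 = 0.7143
  C: recall = 14/17 = 0.8235
Mean = (0.6923 + 0.7143 + 0.8235) / 3 = 0.743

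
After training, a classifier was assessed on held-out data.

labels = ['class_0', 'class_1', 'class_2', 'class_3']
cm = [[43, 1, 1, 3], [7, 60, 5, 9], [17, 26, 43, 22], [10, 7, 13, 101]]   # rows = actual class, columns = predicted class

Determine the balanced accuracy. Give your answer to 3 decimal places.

Balanced accuracy = mean of per-class recall.
  class_0: recall = 43/48 = 0.8958
  class_1: recall = 60/81 = 0.7407
  class_2: recall = 43/108 = 0.3981
  class_3: recall = 101/131 = 0.7710
Mean = (0.8958 + 0.7407 + 0.3981 + 0.7710) / 4 = 0.701

0.701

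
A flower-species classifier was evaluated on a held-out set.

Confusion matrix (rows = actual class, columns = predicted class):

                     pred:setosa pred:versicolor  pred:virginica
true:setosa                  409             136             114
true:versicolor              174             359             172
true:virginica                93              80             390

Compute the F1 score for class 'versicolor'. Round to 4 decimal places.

0.5609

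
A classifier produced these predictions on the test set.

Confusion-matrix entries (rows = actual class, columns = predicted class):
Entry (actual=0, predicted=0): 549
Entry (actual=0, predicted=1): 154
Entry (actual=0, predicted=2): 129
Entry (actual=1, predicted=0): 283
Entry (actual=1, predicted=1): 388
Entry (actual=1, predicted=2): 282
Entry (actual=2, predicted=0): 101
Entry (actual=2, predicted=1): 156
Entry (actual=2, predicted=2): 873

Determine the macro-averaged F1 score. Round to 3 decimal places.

0.605

Per-class F1 score (2·TP/(2·TP+FP+FN)):
  0: TP=549, FP=283+101=384, FN=154+129=283 → 1098/1765 = 0.6221
  1: TP=388, FP=154+156=310, FN=283+282=565 → 776/1651 = 0.4700
  2: TP=873, FP=129+282=411, FN=101+156=257 → 1746/2414 = 0.7233
Macro-F1 score = mean = (0.6221 + 0.4700 + 0.7233) / 3 = 0.605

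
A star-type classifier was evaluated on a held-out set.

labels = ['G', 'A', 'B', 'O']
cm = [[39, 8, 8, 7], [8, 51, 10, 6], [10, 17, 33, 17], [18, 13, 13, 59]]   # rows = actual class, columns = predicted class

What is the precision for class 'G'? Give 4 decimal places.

0.5200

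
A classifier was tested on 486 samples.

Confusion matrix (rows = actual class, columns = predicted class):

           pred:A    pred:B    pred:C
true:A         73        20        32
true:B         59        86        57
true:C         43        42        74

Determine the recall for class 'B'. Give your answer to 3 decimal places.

recall = TP/(TP+FN).
B: TP=86, FN=59+57=116 → 86/202 = 0.4257

0.426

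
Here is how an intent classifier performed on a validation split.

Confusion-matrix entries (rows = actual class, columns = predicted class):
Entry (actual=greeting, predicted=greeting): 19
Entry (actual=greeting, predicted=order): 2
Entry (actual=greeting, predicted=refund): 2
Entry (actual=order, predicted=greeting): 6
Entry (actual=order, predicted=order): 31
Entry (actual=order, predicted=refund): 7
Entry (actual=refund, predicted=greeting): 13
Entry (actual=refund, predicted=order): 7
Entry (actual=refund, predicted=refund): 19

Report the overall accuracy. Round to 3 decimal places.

0.651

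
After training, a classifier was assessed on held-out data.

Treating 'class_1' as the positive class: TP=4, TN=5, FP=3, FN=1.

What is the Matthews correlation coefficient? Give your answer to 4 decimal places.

0.4148

MCC = (TP·TN − FP·FN) / √((TP+FP)(TP+FN)(TN+FP)(TN+FN))
Numerator = 4·5 − 3·1 = 17
Denominator = √(7·5·8·6) = √1680 = 40.9878
MCC = 17 / 40.9878 = 0.4148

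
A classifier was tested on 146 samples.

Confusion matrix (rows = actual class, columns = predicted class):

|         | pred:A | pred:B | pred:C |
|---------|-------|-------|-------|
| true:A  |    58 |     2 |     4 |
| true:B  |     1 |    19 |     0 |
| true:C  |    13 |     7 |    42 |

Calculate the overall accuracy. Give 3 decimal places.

0.815

Accuracy = trace / total = (58+19+42=119) / 146 = 119/146 = 0.815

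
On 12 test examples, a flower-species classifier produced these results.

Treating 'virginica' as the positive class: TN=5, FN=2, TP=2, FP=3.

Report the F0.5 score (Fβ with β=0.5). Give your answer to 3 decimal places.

Fβ = (1+β²)·TP / ((1+β²)·TP + β²·FN + FP), with β²=1/4
= 1.25·2 / (1.25·2 + 0.25·2 + 3) = 0.417

0.417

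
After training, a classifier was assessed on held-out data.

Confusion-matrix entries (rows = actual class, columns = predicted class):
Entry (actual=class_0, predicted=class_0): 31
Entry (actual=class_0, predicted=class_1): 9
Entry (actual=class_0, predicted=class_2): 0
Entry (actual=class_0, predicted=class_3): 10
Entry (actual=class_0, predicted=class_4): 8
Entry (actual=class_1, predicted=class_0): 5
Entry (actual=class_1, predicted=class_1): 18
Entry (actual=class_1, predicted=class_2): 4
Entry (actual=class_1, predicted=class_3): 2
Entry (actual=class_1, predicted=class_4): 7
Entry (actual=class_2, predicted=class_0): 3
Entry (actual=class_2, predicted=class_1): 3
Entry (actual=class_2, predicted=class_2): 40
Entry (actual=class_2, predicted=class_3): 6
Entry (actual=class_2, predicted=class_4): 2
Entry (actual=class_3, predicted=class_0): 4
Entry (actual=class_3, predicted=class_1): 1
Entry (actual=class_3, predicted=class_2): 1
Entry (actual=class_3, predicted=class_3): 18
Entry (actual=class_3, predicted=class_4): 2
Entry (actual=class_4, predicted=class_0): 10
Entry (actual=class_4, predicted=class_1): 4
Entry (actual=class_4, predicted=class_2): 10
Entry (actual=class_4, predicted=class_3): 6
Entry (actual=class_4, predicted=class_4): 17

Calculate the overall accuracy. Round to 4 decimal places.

0.5611

Accuracy = trace / total = (31+18+40+18+17=124) / 221 = 124/221 = 0.5611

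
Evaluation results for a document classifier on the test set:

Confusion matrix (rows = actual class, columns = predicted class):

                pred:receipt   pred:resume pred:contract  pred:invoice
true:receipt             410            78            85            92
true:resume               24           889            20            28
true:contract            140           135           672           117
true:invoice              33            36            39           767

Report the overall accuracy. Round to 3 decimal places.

Accuracy = trace / total = (410+889+672+767=2738) / 3565 = 2738/3565 = 0.768

0.768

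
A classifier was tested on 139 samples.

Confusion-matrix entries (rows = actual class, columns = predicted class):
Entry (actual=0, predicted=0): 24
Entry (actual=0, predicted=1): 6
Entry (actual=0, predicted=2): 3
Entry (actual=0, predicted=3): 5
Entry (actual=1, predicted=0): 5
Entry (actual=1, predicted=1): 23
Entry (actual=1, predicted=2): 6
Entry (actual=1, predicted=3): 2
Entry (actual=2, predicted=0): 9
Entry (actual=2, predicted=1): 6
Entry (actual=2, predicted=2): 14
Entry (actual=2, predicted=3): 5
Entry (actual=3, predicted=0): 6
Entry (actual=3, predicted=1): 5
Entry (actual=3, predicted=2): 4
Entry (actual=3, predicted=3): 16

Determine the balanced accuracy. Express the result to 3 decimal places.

0.550

Balanced accuracy = mean of per-class recall.
  0: recall = 24/38 = 0.6316
  1: recall = 23/36 = 0.6389
  2: recall = 14/34 = 0.4118
  3: recall = 16/31 = 0.5161
Mean = (0.6316 + 0.6389 + 0.4118 + 0.5161) / 4 = 0.550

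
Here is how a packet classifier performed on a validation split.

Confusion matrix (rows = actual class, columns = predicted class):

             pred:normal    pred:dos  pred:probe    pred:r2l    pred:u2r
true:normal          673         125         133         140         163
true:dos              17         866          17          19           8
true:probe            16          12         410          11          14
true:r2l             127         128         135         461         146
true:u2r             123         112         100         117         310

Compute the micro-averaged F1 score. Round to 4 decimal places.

Micro-averaging pools counts across classes: ΣTP=2720, ΣFP=1663, ΣFN=1663.
Micro-F1 score = 2·TP/(2·TP+FP+FN) on pooled counts = 0.6206 (equals overall accuracy in single-label multiclass).

0.6206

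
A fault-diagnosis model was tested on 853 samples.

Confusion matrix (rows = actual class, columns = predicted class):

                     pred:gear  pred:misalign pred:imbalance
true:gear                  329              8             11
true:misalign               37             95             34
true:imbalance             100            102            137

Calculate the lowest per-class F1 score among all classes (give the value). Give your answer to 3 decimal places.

Per-class F1 score (2·TP/(2·TP+FP+FN)):
  gear: TP=329, FP=37+100=137, FN=8+11=19 → 658/814 = 0.8084
  misalign: TP=95, FP=8+102=110, FN=37+34=71 → 190/371 = 0.5121
  imbalance: TP=137, FP=11+34=45, FN=100+102=202 → 274/521 = 0.5259
Lowest is class 'misalign' with F1 score = 0.512.

0.512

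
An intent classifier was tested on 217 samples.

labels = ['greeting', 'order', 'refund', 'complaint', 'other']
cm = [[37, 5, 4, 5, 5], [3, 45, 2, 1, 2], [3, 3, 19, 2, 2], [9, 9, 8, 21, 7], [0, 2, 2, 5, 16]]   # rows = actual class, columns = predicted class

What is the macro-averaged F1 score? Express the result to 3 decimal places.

0.617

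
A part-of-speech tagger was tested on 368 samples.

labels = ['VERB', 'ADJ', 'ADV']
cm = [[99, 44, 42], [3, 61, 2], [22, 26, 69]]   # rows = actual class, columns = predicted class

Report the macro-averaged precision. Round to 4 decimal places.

Per-class precision (TP/(TP+FP)):
  VERB: TP=99, FP=3+22=25 → 99/124 = 0.79839
  ADJ: TP=61, FP=44+26=70 → 61/131 = 0.46565
  ADV: TP=69, FP=42+2=44 → 69/113 = 0.61062
Macro-precision = mean = (0.79839 + 0.46565 + 0.61062) / 3 = 0.6249

0.6249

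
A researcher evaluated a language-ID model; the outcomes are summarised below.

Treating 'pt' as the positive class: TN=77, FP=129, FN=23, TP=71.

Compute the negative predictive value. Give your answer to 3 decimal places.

0.770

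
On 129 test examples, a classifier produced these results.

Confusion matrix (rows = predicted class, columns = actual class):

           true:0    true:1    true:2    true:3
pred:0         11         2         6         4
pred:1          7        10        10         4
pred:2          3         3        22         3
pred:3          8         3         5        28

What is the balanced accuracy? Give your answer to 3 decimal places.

0.541

Balanced accuracy = mean of per-class recall.
  0: recall = 11/29 = 0.3793
  1: recall = 10/18 = 0.5556
  2: recall = 22/43 = 0.5116
  3: recall = 28/39 = 0.7179
Mean = (0.3793 + 0.5556 + 0.5116 + 0.7179) / 4 = 0.541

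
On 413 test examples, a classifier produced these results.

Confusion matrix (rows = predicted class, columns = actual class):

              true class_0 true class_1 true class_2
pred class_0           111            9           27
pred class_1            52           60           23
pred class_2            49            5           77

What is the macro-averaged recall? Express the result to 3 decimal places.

Per-class recall (TP/(TP+FN)):
  class_0: TP=111, FN=52+49=101 → 111/212 = 0.5236
  class_1: TP=60, FN=9+5=14 → 60/74 = 0.8108
  class_2: TP=77, FN=27+23=50 → 77/127 = 0.6063
Macro-recall = mean = (0.5236 + 0.8108 + 0.6063) / 3 = 0.647

0.647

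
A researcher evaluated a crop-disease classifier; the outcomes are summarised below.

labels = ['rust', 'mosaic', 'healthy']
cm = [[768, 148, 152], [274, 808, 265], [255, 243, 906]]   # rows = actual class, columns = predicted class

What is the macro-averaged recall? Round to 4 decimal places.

Per-class recall (TP/(TP+FN)):
  rust: TP=768, FN=148+152=300 → 768/1068 = 0.71910
  mosaic: TP=808, FN=274+265=539 → 808/1347 = 0.59985
  healthy: TP=906, FN=255+243=498 → 906/1404 = 0.64530
Macro-recall = mean = (0.71910 + 0.59985 + 0.64530) / 3 = 0.6548

0.6548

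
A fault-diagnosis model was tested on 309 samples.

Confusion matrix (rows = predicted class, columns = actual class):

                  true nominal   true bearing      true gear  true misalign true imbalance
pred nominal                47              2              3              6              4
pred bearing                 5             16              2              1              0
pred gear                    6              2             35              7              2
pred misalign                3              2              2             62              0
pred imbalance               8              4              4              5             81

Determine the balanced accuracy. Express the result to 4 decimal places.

Balanced accuracy = mean of per-class recall.
  nominal: recall = 47/69 = 0.68116
  bearing: recall = 16/26 = 0.61538
  gear: recall = 35/46 = 0.76087
  misalign: recall = 62/81 = 0.76543
  imbalance: recall = 81/87 = 0.93103
Mean = (0.68116 + 0.61538 + 0.76087 + 0.76543 + 0.93103) / 5 = 0.7508

0.7508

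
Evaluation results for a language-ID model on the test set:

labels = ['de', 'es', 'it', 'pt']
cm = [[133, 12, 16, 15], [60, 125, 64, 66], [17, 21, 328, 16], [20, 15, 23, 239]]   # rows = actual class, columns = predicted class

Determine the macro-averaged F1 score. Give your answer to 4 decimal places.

Per-class F1 score (2·TP/(2·TP+FP+FN)):
  de: TP=133, FP=60+17+20=97, FN=12+16+15=43 → 266/406 = 0.65517
  es: TP=125, FP=12+21+15=48, FN=60+64+66=190 → 250/488 = 0.51230
  it: TP=328, FP=16+64+23=103, FN=17+21+16=54 → 656/813 = 0.80689
  pt: TP=239, FP=15+66+16=97, FN=20+15+23=58 → 478/633 = 0.75513
Macro-F1 score = mean = (0.65517 + 0.51230 + 0.80689 + 0.75513) / 4 = 0.6824

0.6824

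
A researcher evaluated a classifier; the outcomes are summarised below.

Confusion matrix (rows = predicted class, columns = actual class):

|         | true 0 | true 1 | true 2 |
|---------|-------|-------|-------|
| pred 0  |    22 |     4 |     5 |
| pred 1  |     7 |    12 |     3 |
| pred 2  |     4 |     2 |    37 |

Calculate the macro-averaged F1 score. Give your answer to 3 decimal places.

0.709

Per-class F1 score (2·TP/(2·TP+FP+FN)):
  0: TP=22, FP=4+5=9, FN=7+4=11 → 44/64 = 0.6875
  1: TP=12, FP=7+3=10, FN=4+2=6 → 24/40 = 0.6000
  2: TP=37, FP=4+2=6, FN=5+3=8 → 74/88 = 0.8409
Macro-F1 score = mean = (0.6875 + 0.6000 + 0.8409) / 3 = 0.709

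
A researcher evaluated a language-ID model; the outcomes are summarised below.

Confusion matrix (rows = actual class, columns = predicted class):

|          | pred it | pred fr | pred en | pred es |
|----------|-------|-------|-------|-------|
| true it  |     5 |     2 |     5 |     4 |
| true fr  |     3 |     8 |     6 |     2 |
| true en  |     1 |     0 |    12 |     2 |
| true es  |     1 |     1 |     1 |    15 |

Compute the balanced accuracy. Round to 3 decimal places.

0.592

Balanced accuracy = mean of per-class recall.
  it: recall = 5/16 = 0.3125
  fr: recall = 8/19 = 0.4211
  en: recall = 12/15 = 0.8000
  es: recall = 15/18 = 0.8333
Mean = (0.3125 + 0.4211 + 0.8000 + 0.8333) / 4 = 0.592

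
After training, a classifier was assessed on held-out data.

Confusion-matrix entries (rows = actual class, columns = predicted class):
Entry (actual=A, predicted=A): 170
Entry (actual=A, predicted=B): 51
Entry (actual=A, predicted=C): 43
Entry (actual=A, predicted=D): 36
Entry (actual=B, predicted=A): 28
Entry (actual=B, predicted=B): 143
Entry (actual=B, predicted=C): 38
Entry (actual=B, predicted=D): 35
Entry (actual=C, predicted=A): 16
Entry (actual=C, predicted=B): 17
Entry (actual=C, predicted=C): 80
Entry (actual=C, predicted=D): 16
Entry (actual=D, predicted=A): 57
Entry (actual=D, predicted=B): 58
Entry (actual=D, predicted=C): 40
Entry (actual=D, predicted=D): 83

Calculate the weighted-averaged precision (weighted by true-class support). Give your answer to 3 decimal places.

0.533

Per-class precision (TP/(TP+FP)):
  A: TP=170, FP=28+16+57=101 → 170/271 = 0.6273
  B: TP=143, FP=51+17+58=126 → 143/269 = 0.5316
  C: TP=80, FP=43+38+40=121 → 80/201 = 0.3980
  D: TP=83, FP=36+35+16=87 → 83/170 = 0.4882
Weighted-precision = Σ (supportᵢ/N)·precisionᵢ with N=911: (300/911)·0.6273 + (244/911)·0.5316 + (129/911)·0.3980 + (238/911)·0.4882 = 0.533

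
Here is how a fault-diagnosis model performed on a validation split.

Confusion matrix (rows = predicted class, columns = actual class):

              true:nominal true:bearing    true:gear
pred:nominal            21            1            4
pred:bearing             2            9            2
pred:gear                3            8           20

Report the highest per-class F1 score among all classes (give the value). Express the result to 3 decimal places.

0.808

Per-class F1 score (2·TP/(2·TP+FP+FN)):
  nominal: TP=21, FP=1+4=5, FN=2+3=5 → 42/52 = 0.8077
  bearing: TP=9, FP=2+2=4, FN=1+8=9 → 18/31 = 0.5806
  gear: TP=20, FP=3+8=11, FN=4+2=6 → 40/57 = 0.7018
Highest is class 'nominal' with F1 score = 0.808.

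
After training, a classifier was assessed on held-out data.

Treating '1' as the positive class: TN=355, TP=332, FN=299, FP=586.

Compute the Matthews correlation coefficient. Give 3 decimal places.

MCC = (TP·TN − FP·FN) / √((TP+FP)(TP+FN)(TN+FP)(TN+FN))
Numerator = 332·355 − 586·299 = -57354
Denominator = √(918·631·941·654) = √356483482812 = 597062.3777
MCC = -57354 / 597062.3777 = -0.096

-0.096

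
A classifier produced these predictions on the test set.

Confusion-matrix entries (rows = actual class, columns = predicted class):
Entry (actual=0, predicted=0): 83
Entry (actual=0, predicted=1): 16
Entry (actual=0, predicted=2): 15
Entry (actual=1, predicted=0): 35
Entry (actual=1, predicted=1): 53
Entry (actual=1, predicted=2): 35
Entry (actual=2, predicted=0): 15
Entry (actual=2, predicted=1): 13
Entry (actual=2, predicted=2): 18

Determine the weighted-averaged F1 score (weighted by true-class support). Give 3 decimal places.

0.547

Per-class F1 score (2·TP/(2·TP+FP+FN)):
  0: TP=83, FP=35+15=50, FN=16+15=31 → 166/247 = 0.6721
  1: TP=53, FP=16+13=29, FN=35+35=70 → 106/205 = 0.5171
  2: TP=18, FP=15+35=50, FN=15+13=28 → 36/114 = 0.3158
Weighted-F1 score = Σ (supportᵢ/N)·F1 scoreᵢ with N=283: (114/283)·0.6721 + (123/283)·0.5171 + (46/283)·0.3158 = 0.547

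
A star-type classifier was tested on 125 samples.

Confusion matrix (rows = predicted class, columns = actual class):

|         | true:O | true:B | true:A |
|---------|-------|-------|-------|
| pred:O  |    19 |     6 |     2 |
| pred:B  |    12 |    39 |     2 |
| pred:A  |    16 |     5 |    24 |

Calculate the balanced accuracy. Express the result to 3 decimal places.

0.680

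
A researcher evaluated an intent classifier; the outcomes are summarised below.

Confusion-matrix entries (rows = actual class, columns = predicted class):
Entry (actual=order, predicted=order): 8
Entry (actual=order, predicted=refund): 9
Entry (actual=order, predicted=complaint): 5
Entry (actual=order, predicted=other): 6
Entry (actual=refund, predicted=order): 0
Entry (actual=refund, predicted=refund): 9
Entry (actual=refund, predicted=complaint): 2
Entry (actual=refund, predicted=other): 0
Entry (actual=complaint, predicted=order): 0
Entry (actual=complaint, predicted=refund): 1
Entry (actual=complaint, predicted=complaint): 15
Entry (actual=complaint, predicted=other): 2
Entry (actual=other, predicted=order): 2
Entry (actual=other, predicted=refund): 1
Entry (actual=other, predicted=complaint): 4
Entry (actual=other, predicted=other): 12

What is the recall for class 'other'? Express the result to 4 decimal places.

0.6316

One-vs-rest for 'other': TP = diagonal; FP = other classes predicted 'other'; FN = 'other' predicted as other.
recall = TP/(TP+FN).
other: TP=12, FN=2+1+4=7 → 12/19 = 0.63158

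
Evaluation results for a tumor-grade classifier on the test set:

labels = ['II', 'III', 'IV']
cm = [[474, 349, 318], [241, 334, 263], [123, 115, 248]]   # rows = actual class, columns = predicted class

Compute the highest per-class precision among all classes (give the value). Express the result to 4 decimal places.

Per-class precision (TP/(TP+FP)):
  II: TP=474, FP=241+123=364 → 474/838 = 0.56563
  III: TP=334, FP=349+115=464 → 334/798 = 0.41855
  IV: TP=248, FP=318+263=581 → 248/829 = 0.29916
Highest is class 'II' with precision = 0.5656.

0.5656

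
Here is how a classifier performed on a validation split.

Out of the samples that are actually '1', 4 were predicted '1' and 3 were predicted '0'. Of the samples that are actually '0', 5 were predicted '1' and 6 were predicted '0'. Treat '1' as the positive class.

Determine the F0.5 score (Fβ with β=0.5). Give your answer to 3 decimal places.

0.465

Fβ = (1+β²)·TP / ((1+β²)·TP + β²·FN + FP), with β²=1/4
= 1.25·4 / (1.25·4 + 0.25·3 + 5) = 0.465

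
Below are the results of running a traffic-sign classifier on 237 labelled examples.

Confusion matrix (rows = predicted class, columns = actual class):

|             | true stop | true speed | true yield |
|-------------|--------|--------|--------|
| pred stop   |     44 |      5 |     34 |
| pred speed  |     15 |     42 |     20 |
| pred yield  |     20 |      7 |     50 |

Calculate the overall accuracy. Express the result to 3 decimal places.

Accuracy = trace / total = (44+42+50=136) / 237 = 136/237 = 0.574

0.574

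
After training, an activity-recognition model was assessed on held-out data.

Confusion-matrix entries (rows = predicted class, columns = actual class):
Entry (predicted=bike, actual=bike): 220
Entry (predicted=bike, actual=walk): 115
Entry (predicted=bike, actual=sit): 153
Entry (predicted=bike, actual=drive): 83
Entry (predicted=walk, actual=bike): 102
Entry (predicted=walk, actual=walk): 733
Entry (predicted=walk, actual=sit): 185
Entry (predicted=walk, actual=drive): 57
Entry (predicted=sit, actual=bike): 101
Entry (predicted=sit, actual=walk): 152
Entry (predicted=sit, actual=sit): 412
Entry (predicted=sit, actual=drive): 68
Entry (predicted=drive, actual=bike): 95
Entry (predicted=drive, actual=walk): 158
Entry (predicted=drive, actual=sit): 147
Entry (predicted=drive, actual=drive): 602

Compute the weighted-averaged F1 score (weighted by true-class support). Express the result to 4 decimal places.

Per-class F1 score (2·TP/(2·TP+FP+FN)):
  bike: TP=220, FP=115+153+83=351, FN=102+101+95=298 → 440/1089 = 0.40404
  walk: TP=733, FP=102+185+57=344, FN=115+152+158=425 → 1466/2235 = 0.65593
  sit: TP=412, FP=101+152+68=321, FN=153+185+147=485 → 824/1630 = 0.50552
  drive: TP=602, FP=95+158+147=400, FN=83+57+68=208 → 1204/1812 = 0.66446
Weighted-F1 score = Σ (supportᵢ/N)·F1 scoreᵢ with N=3383: (518/3383)·0.40404 + (1158/3383)·0.65593 + (897/3383)·0.50552 + (810/3383)·0.66446 = 0.5795

0.5795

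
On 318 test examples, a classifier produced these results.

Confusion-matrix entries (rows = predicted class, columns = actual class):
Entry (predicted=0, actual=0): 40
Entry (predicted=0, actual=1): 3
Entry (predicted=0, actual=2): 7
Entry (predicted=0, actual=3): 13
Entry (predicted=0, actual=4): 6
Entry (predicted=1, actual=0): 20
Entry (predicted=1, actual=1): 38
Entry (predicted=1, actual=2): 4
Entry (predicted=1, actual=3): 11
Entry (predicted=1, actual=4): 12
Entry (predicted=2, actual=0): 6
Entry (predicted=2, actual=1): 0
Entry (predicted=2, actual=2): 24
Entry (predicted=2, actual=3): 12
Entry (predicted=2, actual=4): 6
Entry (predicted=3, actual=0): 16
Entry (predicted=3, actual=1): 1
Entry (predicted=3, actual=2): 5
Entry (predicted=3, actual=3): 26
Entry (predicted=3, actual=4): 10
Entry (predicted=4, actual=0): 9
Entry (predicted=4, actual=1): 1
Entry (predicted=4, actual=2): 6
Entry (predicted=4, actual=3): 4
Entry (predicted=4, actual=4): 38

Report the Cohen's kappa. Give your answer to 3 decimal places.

Observed agreement pₒ = trace/N = 166/318 = 0.5220
Expected agreement pₑ = Σ (rowᵢ·colᵢ)/N² = (91·69 + 43·85 + 46·48 + 66·58 + 72·58)/318² = 0.1992
κ = (pₒ − pₑ)/(1 − pₑ) = (0.5220 − 0.1992)/(1 − 0.1992) = 0.403

0.403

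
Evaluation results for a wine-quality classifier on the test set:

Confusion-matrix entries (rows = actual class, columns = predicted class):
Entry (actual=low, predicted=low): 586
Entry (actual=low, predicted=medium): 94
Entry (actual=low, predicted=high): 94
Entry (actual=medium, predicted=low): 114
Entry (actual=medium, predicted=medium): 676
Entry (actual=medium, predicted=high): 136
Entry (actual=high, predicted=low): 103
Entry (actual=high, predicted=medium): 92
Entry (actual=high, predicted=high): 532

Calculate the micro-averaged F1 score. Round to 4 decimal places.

Micro-averaging pools counts across classes: ΣTP=1794, ΣFP=633, ΣFN=633.
Micro-F1 score = 2·TP/(2·TP+FP+FN) on pooled counts = 0.7392 (equals overall accuracy in single-label multiclass).

0.7392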